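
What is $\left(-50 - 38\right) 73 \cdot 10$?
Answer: $-64240$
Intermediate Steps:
$\left(-50 - 38\right) 73 \cdot 10 = \left(-88\right) 73 \cdot 10 = \left(-6424\right) 10 = -64240$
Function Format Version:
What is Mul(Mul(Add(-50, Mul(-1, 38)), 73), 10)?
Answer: -64240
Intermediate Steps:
Mul(Mul(Add(-50, Mul(-1, 38)), 73), 10) = Mul(Mul(Add(-50, -38), 73), 10) = Mul(Mul(-88, 73), 10) = Mul(-6424, 10) = -64240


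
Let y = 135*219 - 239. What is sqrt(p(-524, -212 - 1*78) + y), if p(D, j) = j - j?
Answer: sqrt(29326) ≈ 171.25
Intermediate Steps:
p(D, j) = 0
y = 29326 (y = 29565 - 239 = 29326)
sqrt(p(-524, -212 - 1*78) + y) = sqrt(0 + 29326) = sqrt(29326)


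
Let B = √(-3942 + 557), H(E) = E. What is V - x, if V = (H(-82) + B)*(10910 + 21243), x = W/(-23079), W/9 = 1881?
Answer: -20282942735/7693 + 32153*I*√3385 ≈ -2.6365e+6 + 1.8707e+6*I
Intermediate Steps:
W = 16929 (W = 9*1881 = 16929)
B = I*√3385 (B = √(-3385) = I*√3385 ≈ 58.181*I)
x = -5643/7693 (x = 16929/(-23079) = 16929*(-1/23079) = -5643/7693 ≈ -0.73352)
V = -2636546 + 32153*I*√3385 (V = (-82 + I*√3385)*(10910 + 21243) = (-82 + I*√3385)*32153 = -2636546 + 32153*I*√3385 ≈ -2.6365e+6 + 1.8707e+6*I)
V - x = (-2636546 + 32153*I*√3385) - 1*(-5643/7693) = (-2636546 + 32153*I*√3385) + 5643/7693 = -20282942735/7693 + 32153*I*√3385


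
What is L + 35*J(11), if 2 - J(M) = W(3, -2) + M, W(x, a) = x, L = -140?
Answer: -560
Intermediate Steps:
J(M) = -1 - M (J(M) = 2 - (3 + M) = 2 + (-3 - M) = -1 - M)
L + 35*J(11) = -140 + 35*(-1 - 1*11) = -140 + 35*(-1 - 11) = -140 + 35*(-12) = -140 - 420 = -560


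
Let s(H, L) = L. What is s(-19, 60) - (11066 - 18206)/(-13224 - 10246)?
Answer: 140106/2347 ≈ 59.696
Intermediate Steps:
s(-19, 60) - (11066 - 18206)/(-13224 - 10246) = 60 - (11066 - 18206)/(-13224 - 10246) = 60 - (-7140)/(-23470) = 60 - (-7140)*(-1)/23470 = 60 - 1*714/2347 = 60 - 714/2347 = 140106/2347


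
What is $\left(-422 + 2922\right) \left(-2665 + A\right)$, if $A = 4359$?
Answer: $4235000$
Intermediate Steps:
$\left(-422 + 2922\right) \left(-2665 + A\right) = \left(-422 + 2922\right) \left(-2665 + 4359\right) = 2500 \cdot 1694 = 4235000$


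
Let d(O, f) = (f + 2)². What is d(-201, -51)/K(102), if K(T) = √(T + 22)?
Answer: 2401*√31/62 ≈ 215.62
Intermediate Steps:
K(T) = √(22 + T)
d(O, f) = (2 + f)²
d(-201, -51)/K(102) = (2 - 51)²/(√(22 + 102)) = (-49)²/(√124) = 2401/((2*√31)) = 2401*(√31/62) = 2401*√31/62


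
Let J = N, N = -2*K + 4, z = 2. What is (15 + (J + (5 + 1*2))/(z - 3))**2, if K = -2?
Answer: 0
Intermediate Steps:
N = 8 (N = -2*(-2) + 4 = 4 + 4 = 8)
J = 8
(15 + (J + (5 + 1*2))/(z - 3))**2 = (15 + (8 + (5 + 1*2))/(2 - 3))**2 = (15 + (8 + (5 + 2))/(-1))**2 = (15 + (8 + 7)*(-1))**2 = (15 + 15*(-1))**2 = (15 - 15)**2 = 0**2 = 0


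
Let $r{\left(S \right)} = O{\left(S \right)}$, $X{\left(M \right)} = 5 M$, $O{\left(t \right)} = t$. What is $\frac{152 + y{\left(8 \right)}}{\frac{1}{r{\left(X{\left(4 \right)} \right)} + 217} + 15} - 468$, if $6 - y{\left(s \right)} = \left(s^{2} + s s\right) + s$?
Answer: $- \frac{829497}{1778} \approx -466.53$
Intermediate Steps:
$y{\left(s \right)} = 6 - s - 2 s^{2}$ ($y{\left(s \right)} = 6 - \left(\left(s^{2} + s s\right) + s\right) = 6 - \left(\left(s^{2} + s^{2}\right) + s\right) = 6 - \left(2 s^{2} + s\right) = 6 - \left(s + 2 s^{2}\right) = 6 - s - 2 s^{2}$)
$r{\left(S \right)} = S$
$\frac{152 + y{\left(8 \right)}}{\frac{1}{r{\left(X{\left(4 \right)} \right)} + 217} + 15} - 468 = \frac{152 - \left(2 + 128\right)}{\frac{1}{5 \cdot 4 + 217} + 15} - 468 = \frac{152 - 130}{\frac{1}{20 + 217} + 15} - 468 = \frac{152 - 130}{\frac{1}{237} + 15} - 468 = \frac{22}{\frac{3556}{237}} - 468 = 22 \cdot \frac{237}{3556} - 468 = \frac{2607}{1778} - 468 = - \frac{829497}{1778}$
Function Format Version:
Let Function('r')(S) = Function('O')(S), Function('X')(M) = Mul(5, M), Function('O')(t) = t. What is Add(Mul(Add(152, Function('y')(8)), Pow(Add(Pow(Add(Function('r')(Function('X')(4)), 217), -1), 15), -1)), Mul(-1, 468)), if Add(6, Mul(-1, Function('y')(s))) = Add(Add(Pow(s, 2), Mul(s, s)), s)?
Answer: Rational(-829497, 1778) ≈ -466.53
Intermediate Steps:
Function('y')(s) = Add(6, Mul(-1, s), Mul(-2, Pow(s, 2))) (Function('y')(s) = Add(6, Mul(-1, Add(Add(Pow(s, 2), Mul(s, s)), s))) = Add(6, Mul(-1, Add(Add(Pow(s, 2), Pow(s, 2)), s))) = Add(6, Mul(-1, Add(Mul(2, Pow(s, 2)), s))) = Add(6, Mul(-1, Add(s, Mul(2, Pow(s, 2))))) = Add(6, Add(Mul(-1, s), Mul(-2, Pow(s, 2)))) = Add(6, Mul(-1, s), Mul(-2, Pow(s, 2))))
Function('r')(S) = S
Add(Mul(Add(152, Function('y')(8)), Pow(Add(Pow(Add(Function('r')(Function('X')(4)), 217), -1), 15), -1)), Mul(-1, 468)) = Add(Mul(Add(152, Add(6, Mul(-1, 8), Mul(-2, Pow(8, 2)))), Pow(Add(Pow(Add(Mul(5, 4), 217), -1), 15), -1)), Mul(-1, 468)) = Add(Mul(Add(152, Add(6, -8, Mul(-2, 64))), Pow(Add(Pow(Add(20, 217), -1), 15), -1)), -468) = Add(Mul(Add(152, Add(6, -8, -128)), Pow(Add(Pow(237, -1), 15), -1)), -468) = Add(Mul(Add(152, -130), Pow(Add(Rational(1, 237), 15), -1)), -468) = Add(Mul(22, Pow(Rational(3556, 237), -1)), -468) = Add(Mul(22, Rational(237, 3556)), -468) = Add(Rational(2607, 1778), -468) = Rational(-829497, 1778)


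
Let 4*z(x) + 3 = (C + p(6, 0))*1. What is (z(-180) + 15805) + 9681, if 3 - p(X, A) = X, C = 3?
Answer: 101941/4 ≈ 25485.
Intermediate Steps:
p(X, A) = 3 - X
z(x) = -¾ (z(x) = -¾ + ((3 + (3 - 1*6))*1)/4 = -¾ + ((3 + (3 - 6))*1)/4 = -¾ + ((3 - 3)*1)/4 = -¾ + (0*1)/4 = -¾ + (¼)*0 = -¾ + 0 = -¾)
(z(-180) + 15805) + 9681 = (-¾ + 15805) + 9681 = 63217/4 + 9681 = 101941/4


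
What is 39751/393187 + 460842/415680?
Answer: 32953463189/27239995360 ≈ 1.2097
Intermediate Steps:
39751/393187 + 460842/415680 = 39751*(1/393187) + 460842*(1/415680) = 39751/393187 + 76807/69280 = 32953463189/27239995360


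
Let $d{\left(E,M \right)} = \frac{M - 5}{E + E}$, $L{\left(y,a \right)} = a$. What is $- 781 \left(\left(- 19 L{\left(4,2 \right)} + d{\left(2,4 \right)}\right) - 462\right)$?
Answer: $\frac{1562781}{4} \approx 3.907 \cdot 10^{5}$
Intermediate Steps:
$d{\left(E,M \right)} = \frac{-5 + M}{2 E}$
$- 781 \left(\left(- 19 L{\left(4,2 \right)} + d{\left(2,4 \right)}\right) - 462\right) = - 781 \left(\left(\left(-19\right) 2 + \frac{-5 + 4}{2 \cdot 2}\right) - 462\right) = - 781 \left(\left(-38 + \frac{1}{2} \cdot \frac{1}{2} \left(-1\right)\right) - 462\right) = - 781 \left(\left(-38 - \frac{1}{4}\right) - 462\right) = - 781 \left(- \frac{153}{4} - 462\right) = \left(-781\right) \left(- \frac{2001}{4}\right) = \frac{1562781}{4}$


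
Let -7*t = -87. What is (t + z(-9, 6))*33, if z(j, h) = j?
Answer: 792/7 ≈ 113.14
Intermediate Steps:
t = 87/7 (t = -⅐*(-87) = 87/7 ≈ 12.429)
(t + z(-9, 6))*33 = (87/7 - 9)*33 = (24/7)*33 = 792/7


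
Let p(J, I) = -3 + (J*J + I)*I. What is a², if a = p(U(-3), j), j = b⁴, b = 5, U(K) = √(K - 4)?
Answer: 149186745009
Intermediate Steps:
U(K) = √(-4 + K)
j = 625 (j = 5⁴ = 625)
p(J, I) = -3 + I*(I + J²) (p(J, I) = -3 + (J² + I)*I = -3 + (I + J²)*I = -3 + I*(I + J²))
a = 386247 (a = -3 + 625² + 625*(√(-4 - 3))² = -3 + 390625 + 625*(√(-7))² = -3 + 390625 + 625*(I*√7)² = -3 + 390625 + 625*(-7) = -3 + 390625 - 4375 = 386247)
a² = 386247² = 149186745009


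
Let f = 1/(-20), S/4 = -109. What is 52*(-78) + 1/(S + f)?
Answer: -35372396/8721 ≈ -4056.0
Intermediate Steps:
S = -436 (S = 4*(-109) = -436)
f = -1/20 ≈ -0.050000
52*(-78) + 1/(S + f) = 52*(-78) + 1/(-436 - 1/20) = -4056 + 1/(-8721/20) = -4056 - 20/8721 = -35372396/8721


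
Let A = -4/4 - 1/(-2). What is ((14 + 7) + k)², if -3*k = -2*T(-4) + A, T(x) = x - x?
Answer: 16129/36 ≈ 448.03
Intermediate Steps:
T(x) = 0
A = -½ (A = -4*¼ - 1*(-½) = -1 + ½ = -½ ≈ -0.50000)
k = ⅙ (k = -(-2*0 - ½)/3 = -(0 - ½)/3 = -⅓*(-½) = ⅙ ≈ 0.16667)
((14 + 7) + k)² = ((14 + 7) + ⅙)² = (21 + ⅙)² = (127/6)² = 16129/36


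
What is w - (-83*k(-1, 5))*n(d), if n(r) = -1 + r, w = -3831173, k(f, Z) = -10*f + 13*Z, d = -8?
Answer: -3887198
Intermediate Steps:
w - (-83*k(-1, 5))*n(d) = -3831173 - (-83*(-10*(-1) + 13*5))*(-1 - 8) = -3831173 - (-83*(10 + 65))*(-9) = -3831173 - (-83*75)*(-9) = -3831173 - (-6225)*(-9) = -3831173 - 1*56025 = -3831173 - 56025 = -3887198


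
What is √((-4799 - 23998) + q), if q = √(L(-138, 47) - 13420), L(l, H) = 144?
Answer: √(-28797 + 2*I*√3319) ≈ 0.3395 + 169.7*I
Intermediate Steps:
q = 2*I*√3319 (q = √(144 - 13420) = √(-13276) = 2*I*√3319 ≈ 115.22*I)
√((-4799 - 23998) + q) = √((-4799 - 23998) + 2*I*√3319) = √(-28797 + 2*I*√3319)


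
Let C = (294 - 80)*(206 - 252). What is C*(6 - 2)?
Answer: -39376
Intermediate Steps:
C = -9844 (C = 214*(-46) = -9844)
C*(6 - 2) = -9844*(6 - 2) = -9844*4 = -39376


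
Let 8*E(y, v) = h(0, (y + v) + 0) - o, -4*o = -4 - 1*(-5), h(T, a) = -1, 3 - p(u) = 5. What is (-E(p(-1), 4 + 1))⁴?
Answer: 81/1048576 ≈ 7.7248e-5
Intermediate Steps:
p(u) = -2 (p(u) = 3 - 1*5 = 3 - 5 = -2)
o = -¼ (o = -(-4 - 1*(-5))/4 = -(-4 + 5)/4 = -¼*1 = -¼ ≈ -0.25000)
E(y, v) = -3/32 (E(y, v) = (-1 - 1*(-¼))/8 = (-1 + ¼)/8 = (⅛)*(-¾) = -3/32)
(-E(p(-1), 4 + 1))⁴ = (-1*(-3/32))⁴ = (3/32)⁴ = 81/1048576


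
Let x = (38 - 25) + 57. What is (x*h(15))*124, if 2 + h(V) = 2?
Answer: 0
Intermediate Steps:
h(V) = 0 (h(V) = -2 + 2 = 0)
x = 70 (x = 13 + 57 = 70)
(x*h(15))*124 = (70*0)*124 = 0*124 = 0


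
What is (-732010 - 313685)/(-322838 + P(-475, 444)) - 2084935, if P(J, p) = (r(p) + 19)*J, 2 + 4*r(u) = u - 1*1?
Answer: -152589938665/73187 ≈ -2.0849e+6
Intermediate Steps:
r(u) = -¾ + u/4 (r(u) = -½ + (u - 1*1)/4 = -½ + (u - 1)/4 = -½ + (-1 + u)/4 = -½ + (-¼ + u/4) = -¾ + u/4)
P(J, p) = J*(73/4 + p/4) (P(J, p) = ((-¾ + p/4) + 19)*J = (73/4 + p/4)*J = J*(73/4 + p/4))
(-732010 - 313685)/(-322838 + P(-475, 444)) - 2084935 = (-732010 - 313685)/(-322838 + (¼)*(-475)*(73 + 444)) - 2084935 = -1045695/(-322838 + (¼)*(-475)*517) - 2084935 = -1045695/(-322838 - 245575/4) - 2084935 = -1045695/(-1536927/4) - 2084935 = -1045695*(-4/1536927) - 2084935 = 199180/73187 - 2084935 = -152589938665/73187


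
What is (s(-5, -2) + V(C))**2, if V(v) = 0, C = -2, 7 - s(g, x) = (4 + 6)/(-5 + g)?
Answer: 64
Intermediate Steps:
s(g, x) = 7 - 10/(-5 + g) (s(g, x) = 7 - (4 + 6)/(-5 + g) = 7 - 10/(-5 + g))
(s(-5, -2) + V(C))**2 = ((-45 + 7*(-5))/(-5 - 5) + 0)**2 = ((-45 - 35)/(-10) + 0)**2 = (-1/10*(-80) + 0)**2 = (8 + 0)**2 = 8**2 = 64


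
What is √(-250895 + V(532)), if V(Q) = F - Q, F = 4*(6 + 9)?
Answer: I*√251367 ≈ 501.37*I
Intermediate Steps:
F = 60 (F = 4*15 = 60)
V(Q) = 60 - Q
√(-250895 + V(532)) = √(-250895 + (60 - 1*532)) = √(-250895 + (60 - 532)) = √(-250895 - 472) = √(-251367) = I*√251367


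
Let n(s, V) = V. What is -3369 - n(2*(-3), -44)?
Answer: -3325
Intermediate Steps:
-3369 - n(2*(-3), -44) = -3369 - 1*(-44) = -3369 + 44 = -3325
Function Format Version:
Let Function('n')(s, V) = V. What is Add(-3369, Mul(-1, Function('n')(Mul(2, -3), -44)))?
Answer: -3325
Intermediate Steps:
Add(-3369, Mul(-1, Function('n')(Mul(2, -3), -44))) = Add(-3369, Mul(-1, -44)) = Add(-3369, 44) = -3325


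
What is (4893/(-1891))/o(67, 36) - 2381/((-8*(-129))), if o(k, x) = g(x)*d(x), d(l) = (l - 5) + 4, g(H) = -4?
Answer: -22332013/9757560 ≈ -2.2887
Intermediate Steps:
d(l) = -1 + l (d(l) = (-5 + l) + 4 = -1 + l)
o(k, x) = 4 - 4*x (o(k, x) = -4*(-1 + x) = 4 - 4*x)
(4893/(-1891))/o(67, 36) - 2381/((-8*(-129))) = (4893/(-1891))/(4 - 4*36) - 2381/((-8*(-129))) = (4893*(-1/1891))/(4 - 144) - 2381/1032 = -4893/1891/(-140) - 2381*1/1032 = -4893/1891*(-1/140) - 2381/1032 = 699/37820 - 2381/1032 = -22332013/9757560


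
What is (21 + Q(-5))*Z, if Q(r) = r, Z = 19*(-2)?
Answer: -608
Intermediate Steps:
Z = -38
(21 + Q(-5))*Z = (21 - 5)*(-38) = 16*(-38) = -608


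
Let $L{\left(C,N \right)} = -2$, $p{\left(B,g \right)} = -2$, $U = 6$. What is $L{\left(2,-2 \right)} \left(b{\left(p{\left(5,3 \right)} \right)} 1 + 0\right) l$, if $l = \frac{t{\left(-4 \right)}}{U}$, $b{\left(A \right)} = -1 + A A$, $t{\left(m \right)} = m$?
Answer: $4$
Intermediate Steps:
$b{\left(A \right)} = -1 + A^{2}$
$l = - \frac{2}{3}$ ($l = - \frac{4}{6} = \left(-4\right) \frac{1}{6} = - \frac{2}{3} \approx -0.66667$)
$L{\left(2,-2 \right)} \left(b{\left(p{\left(5,3 \right)} \right)} 1 + 0\right) l = - 2 \left(\left(-1 + \left(-2\right)^{2}\right) 1 + 0\right) \left(- \frac{2}{3}\right) = - 2 \left(\left(-1 + 4\right) 1 + 0\right) \left(- \frac{2}{3}\right) = - 2 \left(3 \cdot 1 + 0\right) \left(- \frac{2}{3}\right) = - 2 \left(3 + 0\right) \left(- \frac{2}{3}\right) = \left(-2\right) 3 \left(- \frac{2}{3}\right) = \left(-6\right) \left(- \frac{2}{3}\right) = 4$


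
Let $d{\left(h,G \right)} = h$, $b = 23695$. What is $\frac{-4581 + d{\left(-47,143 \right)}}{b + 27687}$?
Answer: $- \frac{2314}{25691} \approx -0.09007$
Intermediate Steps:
$\frac{-4581 + d{\left(-47,143 \right)}}{b + 27687} = \frac{-4581 - 47}{23695 + 27687} = - \frac{4628}{51382} = \left(-4628\right) \frac{1}{51382} = - \frac{2314}{25691}$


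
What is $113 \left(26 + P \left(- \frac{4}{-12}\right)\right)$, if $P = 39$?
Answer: $4407$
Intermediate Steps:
$113 \left(26 + P \left(- \frac{4}{-12}\right)\right) = 113 \left(26 + 39 \left(- \frac{4}{-12}\right)\right) = 113 \left(26 + 39 \left(\left(-4\right) \left(- \frac{1}{12}\right)\right)\right) = 113 \left(26 + 39 \cdot \frac{1}{3}\right) = 113 \left(26 + 13\right) = 113 \cdot 39 = 4407$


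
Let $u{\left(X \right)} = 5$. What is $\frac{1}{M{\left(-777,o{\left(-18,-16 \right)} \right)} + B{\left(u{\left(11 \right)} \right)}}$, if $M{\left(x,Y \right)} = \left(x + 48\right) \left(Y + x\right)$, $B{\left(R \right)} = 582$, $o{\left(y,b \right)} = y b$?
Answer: $\frac{1}{357063} \approx 2.8006 \cdot 10^{-6}$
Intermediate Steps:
$o{\left(y,b \right)} = b y$
$M{\left(x,Y \right)} = \left(48 + x\right) \left(Y + x\right)$
$\frac{1}{M{\left(-777,o{\left(-18,-16 \right)} \right)} + B{\left(u{\left(11 \right)} \right)}} = \frac{1}{\left(\left(-777\right)^{2} + 48 \left(\left(-16\right) \left(-18\right)\right) + 48 \left(-777\right) + \left(-16\right) \left(-18\right) \left(-777\right)\right) + 582} = \frac{1}{\left(603729 + 48 \cdot 288 - 37296 + 288 \left(-777\right)\right) + 582} = \frac{1}{\left(603729 + 13824 - 37296 - 223776\right) + 582} = \frac{1}{356481 + 582} = \frac{1}{357063}$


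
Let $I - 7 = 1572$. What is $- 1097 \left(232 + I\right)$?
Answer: $-1986667$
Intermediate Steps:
$I = 1579$ ($I = 7 + 1572 = 1579$)
$- 1097 \left(232 + I\right) = - 1097 \left(232 + 1579\right) = \left(-1097\right) 1811 = -1986667$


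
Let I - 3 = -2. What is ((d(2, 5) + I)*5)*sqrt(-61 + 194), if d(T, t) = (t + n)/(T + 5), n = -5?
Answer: 5*sqrt(133) ≈ 57.663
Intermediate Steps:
d(T, t) = (-5 + t)/(5 + T) (d(T, t) = (t - 5)/(T + 5) = (-5 + t)/(5 + T))
I = 1 (I = 3 - 2 = 1)
((d(2, 5) + I)*5)*sqrt(-61 + 194) = (((-5 + 5)/(5 + 2) + 1)*5)*sqrt(-61 + 194) = ((0/7 + 1)*5)*sqrt(133) = (((1/7)*0 + 1)*5)*sqrt(133) = ((0 + 1)*5)*sqrt(133) = (1*5)*sqrt(133) = 5*sqrt(133)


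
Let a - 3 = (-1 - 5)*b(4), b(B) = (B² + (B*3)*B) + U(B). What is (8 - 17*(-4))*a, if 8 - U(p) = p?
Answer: -30780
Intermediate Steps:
U(p) = 8 - p
b(B) = 8 - B + 4*B² (b(B) = (B² + (B*3)*B) + (8 - B) = (B² + (3*B)*B) + (8 - B) = (B² + 3*B²) + (8 - B) = 4*B² + (8 - B) = 8 - B + 4*B²)
a = -405 (a = 3 + (-1 - 5)*(8 - 1*4 + 4*4²) = 3 - 6*(8 - 4 + 4*16) = 3 - 6*(8 - 4 + 64) = 3 - 6*68 = 3 - 408 = -405)
(8 - 17*(-4))*a = (8 - 17*(-4))*(-405) = (8 + 68)*(-405) = 76*(-405) = -30780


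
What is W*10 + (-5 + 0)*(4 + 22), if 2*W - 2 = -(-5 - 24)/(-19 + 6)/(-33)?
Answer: -51335/429 ≈ -119.66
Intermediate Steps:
W = 887/858 (W = 1 + (-(-5 - 24)/(-19 + 6)/(-33))/2 = 1 + (-(-29/(-13))*(-1)/33)/2 = 1 + (-(-29*(-1/13))*(-1)/33)/2 = 1 + (-29*(-1)/(13*33))/2 = 1 + (-1*(-29/429))/2 = 1 + (1/2)*(29/429) = 1 + 29/858 = 887/858 ≈ 1.0338)
W*10 + (-5 + 0)*(4 + 22) = (887/858)*10 + (-5 + 0)*(4 + 22) = 4435/429 - 5*26 = 4435/429 - 130 = -51335/429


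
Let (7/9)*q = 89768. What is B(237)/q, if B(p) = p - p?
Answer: 0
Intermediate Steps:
q = 115416 (q = (9/7)*89768 = 115416)
B(p) = 0
B(237)/q = 0/115416 = 0*(1/115416) = 0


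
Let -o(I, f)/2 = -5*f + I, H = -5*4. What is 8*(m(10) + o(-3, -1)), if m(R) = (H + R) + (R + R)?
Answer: 48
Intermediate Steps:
H = -20
o(I, f) = -2*I + 10*f (o(I, f) = -2*(-5*f + I) = -2*(I - 5*f) = -2*I + 10*f)
m(R) = -20 + 3*R (m(R) = (-20 + R) + (R + R) = (-20 + R) + 2*R = -20 + 3*R)
8*(m(10) + o(-3, -1)) = 8*((-20 + 3*10) + (-2*(-3) + 10*(-1))) = 8*((-20 + 30) + (6 - 10)) = 8*(10 - 4) = 8*6 = 48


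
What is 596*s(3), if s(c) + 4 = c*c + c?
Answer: 4768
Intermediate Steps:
s(c) = -4 + c + c² (s(c) = -4 + (c*c + c) = -4 + (c² + c) = -4 + (c + c²) = -4 + c + c²)
596*s(3) = 596*(-4 + 3 + 3²) = 596*(-4 + 3 + 9) = 596*8 = 4768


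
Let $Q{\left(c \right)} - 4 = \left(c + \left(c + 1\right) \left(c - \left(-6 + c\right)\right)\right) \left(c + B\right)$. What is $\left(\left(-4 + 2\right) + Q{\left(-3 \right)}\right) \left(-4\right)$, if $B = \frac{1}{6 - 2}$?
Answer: $-173$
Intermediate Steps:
$B = \frac{1}{4} \approx 0.25$
$Q{\left(c \right)} = 4 + \left(6 + 7 c\right) \left(\frac{1}{4} + c\right)$ ($Q{\left(c \right)} = 4 + \left(c + \left(c + 1\right) \left(c - \left(-6 + c\right)\right)\right) \left(c + \frac{1}{4}\right) = 4 + \left(c + \left(1 + c\right) 6\right) \left(\frac{1}{4} + c\right) = 4 + \left(c + \left(6 + 6 c\right)\right) \left(\frac{1}{4} + c\right) = 4 + \left(6 + 7 c\right) \left(\frac{1}{4} + c\right)$)
$\left(\left(-4 + 2\right) + Q{\left(-3 \right)}\right) \left(-4\right) = \left(\left(-4 + 2\right) + \left(\frac{11}{2} + 7 \left(-3\right)^{2} + \frac{31}{4} \left(-3\right)\right)\right) \left(-4\right) = \left(-2 + \left(\frac{11}{2} + 7 \cdot 9 - \frac{93}{4}\right)\right) \left(-4\right) = \left(-2 + \left(\frac{11}{2} + 63 - \frac{93}{4}\right)\right) \left(-4\right) = \left(-2 + \frac{181}{4}\right) \left(-4\right) = \frac{173}{4} \left(-4\right) = -173$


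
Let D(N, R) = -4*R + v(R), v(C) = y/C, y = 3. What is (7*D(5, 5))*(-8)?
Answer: 5432/5 ≈ 1086.4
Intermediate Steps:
v(C) = 3/C
D(N, R) = -4*R + 3/R
(7*D(5, 5))*(-8) = (7*(-4*5 + 3/5))*(-8) = (7*(-20 + 3*(⅕)))*(-8) = (7*(-20 + ⅗))*(-8) = (7*(-97/5))*(-8) = -679/5*(-8) = 5432/5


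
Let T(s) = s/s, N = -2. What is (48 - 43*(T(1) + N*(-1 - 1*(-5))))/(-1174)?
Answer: -349/1174 ≈ -0.29727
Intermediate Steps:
T(s) = 1
(48 - 43*(T(1) + N*(-1 - 1*(-5))))/(-1174) = (48 - 43*(1 - 2*(-1 - 1*(-5))))/(-1174) = (48 - 43*(1 - 2*(-1 + 5)))*(-1/1174) = (48 - 43*(1 - 2*4))*(-1/1174) = (48 - 43*(1 - 8))*(-1/1174) = (48 - 43*(-7))*(-1/1174) = (48 + 301)*(-1/1174) = 349*(-1/1174) = -349/1174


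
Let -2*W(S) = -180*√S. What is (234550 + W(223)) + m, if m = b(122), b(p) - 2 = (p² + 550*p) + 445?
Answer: 316981 + 90*√223 ≈ 3.1833e+5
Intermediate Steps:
b(p) = 447 + p² + 550*p (b(p) = 2 + ((p² + 550*p) + 445) = 2 + (445 + p² + 550*p) = 447 + p² + 550*p)
W(S) = 90*√S (W(S) = -(-90)*√S = 90*√S)
m = 82431 (m = 447 + 122² + 550*122 = 447 + 14884 + 67100 = 82431)
(234550 + W(223)) + m = (234550 + 90*√223) + 82431 = 316981 + 90*√223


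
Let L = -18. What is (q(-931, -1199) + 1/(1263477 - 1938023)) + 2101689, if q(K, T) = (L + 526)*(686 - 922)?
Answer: 1336815937345/674546 ≈ 1.9818e+6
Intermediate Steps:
q(K, T) = -119888 (q(K, T) = (-18 + 526)*(686 - 922) = 508*(-236) = -119888)
(q(-931, -1199) + 1/(1263477 - 1938023)) + 2101689 = (-119888 + 1/(1263477 - 1938023)) + 2101689 = (-119888 + 1/(-674546)) + 2101689 = (-119888 - 1/674546) + 2101689 = -80869970849/674546 + 2101689 = 1336815937345/674546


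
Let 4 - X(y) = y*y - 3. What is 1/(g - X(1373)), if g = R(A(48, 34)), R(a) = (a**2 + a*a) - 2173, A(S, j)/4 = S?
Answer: 1/1956677 ≈ 5.1107e-7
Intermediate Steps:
A(S, j) = 4*S
R(a) = -2173 + 2*a**2 (R(a) = (a**2 + a**2) - 2173 = 2*a**2 - 2173 = -2173 + 2*a**2)
X(y) = 7 - y**2 (X(y) = 4 - (y*y - 3) = 4 - (y**2 - 3) = 4 - (-3 + y**2) = 4 + (3 - y**2) = 7 - y**2)
g = 71555 (g = -2173 + 2*(4*48)**2 = -2173 + 2*192**2 = -2173 + 2*36864 = -2173 + 73728 = 71555)
1/(g - X(1373)) = 1/(71555 - (7 - 1*1373**2)) = 1/(71555 - (7 - 1*1885129)) = 1/(71555 - (7 - 1885129)) = 1/(71555 - 1*(-1885122)) = 1/(71555 + 1885122) = 1/1956677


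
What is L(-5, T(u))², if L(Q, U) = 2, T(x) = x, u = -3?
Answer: 4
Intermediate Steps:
L(-5, T(u))² = 2² = 4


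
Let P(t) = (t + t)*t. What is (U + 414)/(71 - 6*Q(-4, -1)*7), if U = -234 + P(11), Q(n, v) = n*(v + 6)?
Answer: 422/911 ≈ 0.46323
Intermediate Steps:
Q(n, v) = n*(6 + v)
P(t) = 2*t² (P(t) = (2*t)*t = 2*t²)
U = 8 (U = -234 + 2*11² = -234 + 2*121 = -234 + 242 = 8)
(U + 414)/(71 - 6*Q(-4, -1)*7) = (8 + 414)/(71 - (-24)*(6 - 1)*7) = 422/(71 - (-24)*5*7) = 422/(71 - 6*(-20)*7) = 422/(71 + 120*7) = 422/(71 + 840) = 422/911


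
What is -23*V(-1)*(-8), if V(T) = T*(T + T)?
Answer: 368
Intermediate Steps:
V(T) = 2*T² (V(T) = T*(2*T) = 2*T²)
-23*V(-1)*(-8) = -46*(-1)²*(-8) = -46*(-8) = 368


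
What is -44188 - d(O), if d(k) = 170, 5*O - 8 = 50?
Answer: -44358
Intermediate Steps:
O = 58/5 (O = 8/5 + (1/5)*50 = 8/5 + 10 = 58/5 ≈ 11.600)
-44188 - d(O) = -44188 - 1*170 = -44188 - 170 = -44358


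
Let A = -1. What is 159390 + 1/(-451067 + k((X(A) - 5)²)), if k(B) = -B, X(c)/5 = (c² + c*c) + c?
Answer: 71895569129/451067 ≈ 1.5939e+5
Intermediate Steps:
X(c) = 5*c + 10*c² (X(c) = 5*((c² + c*c) + c) = 5*((c² + c²) + c) = 5*(2*c² + c) = 5*(c + 2*c²) = 5*c + 10*c²)
159390 + 1/(-451067 + k((X(A) - 5)²)) = 159390 + 1/(-451067 - (5*(-1)*(1 + 2*(-1)) - 5)²) = 159390 + 1/(-451067 - (5*(-1)*(1 - 2) - 5)²) = 159390 + 1/(-451067 - (5*(-1)*(-1) - 5)²) = 159390 + 1/(-451067 - (5 - 5)²) = 159390 + 1/(-451067 - 1*0²) = 159390 + 1/(-451067 - 1*0) = 159390 + 1/(-451067 + 0) = 159390 + 1/(-451067) = 159390 - 1/451067 = 71895569129/451067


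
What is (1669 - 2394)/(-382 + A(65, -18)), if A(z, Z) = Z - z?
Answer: 145/93 ≈ 1.5591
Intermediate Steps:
(1669 - 2394)/(-382 + A(65, -18)) = (1669 - 2394)/(-382 + (-18 - 1*65)) = -725/(-382 + (-18 - 65)) = -725/(-382 - 83) = -725/(-465) = -725*(-1/465) = 145/93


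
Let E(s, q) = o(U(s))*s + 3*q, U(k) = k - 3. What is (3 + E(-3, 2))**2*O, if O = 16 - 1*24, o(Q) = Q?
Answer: -5832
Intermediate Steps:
U(k) = -3 + k
E(s, q) = 3*q + s*(-3 + s) (E(s, q) = (-3 + s)*s + 3*q = s*(-3 + s) + 3*q = 3*q + s*(-3 + s))
O = -8 (O = 16 - 24 = -8)
(3 + E(-3, 2))**2*O = (3 + (3*2 - 3*(-3 - 3)))**2*(-8) = (3 + (6 - 3*(-6)))**2*(-8) = (3 + (6 + 18))**2*(-8) = (3 + 24)**2*(-8) = 27**2*(-8) = 729*(-8) = -5832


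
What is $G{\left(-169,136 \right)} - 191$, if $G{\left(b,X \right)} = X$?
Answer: $-55$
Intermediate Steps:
$G{\left(-169,136 \right)} - 191 = 136 - 191 = -55$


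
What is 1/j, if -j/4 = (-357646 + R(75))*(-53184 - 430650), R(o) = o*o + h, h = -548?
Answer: -1/682339478184 ≈ -1.4655e-12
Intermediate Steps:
R(o) = -548 + o² (R(o) = o*o - 548 = o² - 548 = -548 + o²)
j = -682339478184 (j = -4*(-357646 + (-548 + 75²))*(-53184 - 430650) = -4*(-357646 + (-548 + 5625))*(-483834) = -4*(-357646 + 5077)*(-483834) = -(-1410276)*(-483834) = -4*170584869546 = -682339478184)
1/j = 1/(-682339478184) = -1/682339478184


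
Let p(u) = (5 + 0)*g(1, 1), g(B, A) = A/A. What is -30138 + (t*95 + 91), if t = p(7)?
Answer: -29572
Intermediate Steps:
g(B, A) = 1
p(u) = 5 (p(u) = (5 + 0)*1 = 5*1 = 5)
t = 5
-30138 + (t*95 + 91) = -30138 + (5*95 + 91) = -30138 + (475 + 91) = -30138 + 566 = -29572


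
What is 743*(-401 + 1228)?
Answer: 614461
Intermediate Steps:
743*(-401 + 1228) = 743*827 = 614461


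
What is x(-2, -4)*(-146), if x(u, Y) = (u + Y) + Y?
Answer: 1460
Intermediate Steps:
x(u, Y) = u + 2*Y (x(u, Y) = (Y + u) + Y = u + 2*Y)
x(-2, -4)*(-146) = (-2 + 2*(-4))*(-146) = (-2 - 8)*(-146) = -10*(-146) = 1460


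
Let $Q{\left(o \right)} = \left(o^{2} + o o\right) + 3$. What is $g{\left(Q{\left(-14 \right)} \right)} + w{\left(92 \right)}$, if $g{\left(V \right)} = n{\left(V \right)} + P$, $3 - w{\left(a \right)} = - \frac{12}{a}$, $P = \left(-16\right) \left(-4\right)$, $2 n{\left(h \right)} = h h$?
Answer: $\frac{3591663}{46} \approx 78080.0$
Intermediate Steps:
$n{\left(h \right)} = \frac{h^{2}}{2}$ ($n{\left(h \right)} = \frac{h h}{2} = \frac{h^{2}}{2}$)
$Q{\left(o \right)} = 3 + 2 o^{2}$ ($Q{\left(o \right)} = \left(o^{2} + o^{2}\right) + 3 = 2 o^{2} + 3 = 3 + 2 o^{2}$)
$P = 64$
$w{\left(a \right)} = 3 + \frac{12}{a}$ ($w{\left(a \right)} = 3 - - \frac{12}{a} = 3 + \frac{12}{a}$)
$g{\left(V \right)} = 64 + \frac{V^{2}}{2}$ ($g{\left(V \right)} = \frac{V^{2}}{2} + 64 = 64 + \frac{V^{2}}{2}$)
$g{\left(Q{\left(-14 \right)} \right)} + w{\left(92 \right)} = \left(64 + \frac{\left(3 + 2 \left(-14\right)^{2}\right)^{2}}{2}\right) + \left(3 + \frac{12}{92}\right) = \left(64 + \frac{\left(3 + 2 \cdot 196\right)^{2}}{2}\right) + \left(3 + 12 \cdot \frac{1}{92}\right) = \left(64 + \frac{\left(3 + 392\right)^{2}}{2}\right) + \left(3 + \frac{3}{23}\right) = \left(64 + \frac{395^{2}}{2}\right) + \frac{72}{23} = \left(64 + \frac{1}{2} \cdot 156025\right) + \frac{72}{23} = \left(64 + \frac{156025}{2}\right) + \frac{72}{23} = \frac{156153}{2} + \frac{72}{23} = \frac{3591663}{46}$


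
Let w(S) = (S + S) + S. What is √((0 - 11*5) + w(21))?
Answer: 2*√2 ≈ 2.8284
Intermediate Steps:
w(S) = 3*S (w(S) = 2*S + S = 3*S)
√((0 - 11*5) + w(21)) = √((0 - 11*5) + 3*21) = √((0 - 55) + 63) = √(-55 + 63) = √8 = 2*√2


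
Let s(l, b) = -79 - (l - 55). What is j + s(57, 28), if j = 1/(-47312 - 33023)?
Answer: -6507136/80335 ≈ -81.000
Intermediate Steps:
s(l, b) = -24 - l (s(l, b) = -79 - (-55 + l) = -79 + (55 - l) = -24 - l)
j = -1/80335 (j = 1/(-80335) = -1/80335 ≈ -1.2448e-5)
j + s(57, 28) = -1/80335 + (-24 - 1*57) = -1/80335 + (-24 - 57) = -1/80335 - 81 = -6507136/80335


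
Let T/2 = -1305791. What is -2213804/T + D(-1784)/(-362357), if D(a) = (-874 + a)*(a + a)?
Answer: -11982693873490/473162509387 ≈ -25.325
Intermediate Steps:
T = -2611582 (T = 2*(-1305791) = -2611582)
D(a) = 2*a*(-874 + a) (D(a) = (-874 + a)*(2*a) = 2*a*(-874 + a))
-2213804/T + D(-1784)/(-362357) = -2213804/(-2611582) + (2*(-1784)*(-874 - 1784))/(-362357) = -2213804*(-1/2611582) + (2*(-1784)*(-2658))*(-1/362357) = 1106902/1305791 + 9483744*(-1/362357) = 1106902/1305791 - 9483744/362357 = -11982693873490/473162509387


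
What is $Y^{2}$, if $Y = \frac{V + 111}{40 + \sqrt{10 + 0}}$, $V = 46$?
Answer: $\frac{3968489}{252810} - \frac{98596 \sqrt{10}}{126405} \approx 13.231$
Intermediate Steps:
$Y = \frac{157}{40 + \sqrt{10}}$ ($Y = \frac{46 + 111}{40 + \sqrt{10 + 0}} = \frac{157}{40 + \sqrt{10}} \approx 3.6374$)
$Y^{2} = \left(\frac{628}{159} - \frac{157 \sqrt{10}}{1590}\right)^{2}$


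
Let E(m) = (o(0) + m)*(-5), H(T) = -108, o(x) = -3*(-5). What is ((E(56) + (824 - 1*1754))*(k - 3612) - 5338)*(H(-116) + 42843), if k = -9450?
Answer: 717064753020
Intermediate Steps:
o(x) = 15
E(m) = -75 - 5*m (E(m) = (15 + m)*(-5) = -75 - 5*m)
((E(56) + (824 - 1*1754))*(k - 3612) - 5338)*(H(-116) + 42843) = (((-75 - 5*56) + (824 - 1*1754))*(-9450 - 3612) - 5338)*(-108 + 42843) = (((-75 - 280) + (824 - 1754))*(-13062) - 5338)*42735 = ((-355 - 930)*(-13062) - 5338)*42735 = (-1285*(-13062) - 5338)*42735 = (16784670 - 5338)*42735 = 16779332*42735 = 717064753020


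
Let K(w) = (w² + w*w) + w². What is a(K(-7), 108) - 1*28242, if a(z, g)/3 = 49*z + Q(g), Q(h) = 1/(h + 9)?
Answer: -258686/39 ≈ -6633.0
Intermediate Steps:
Q(h) = 1/(9 + h)
K(w) = 3*w² (K(w) = (w² + w²) + w² = 2*w² + w² = 3*w²)
a(z, g) = 3/(9 + g) + 147*z (a(z, g) = 3*(49*z + 1/(9 + g)) = 3*(1/(9 + g) + 49*z) = 3/(9 + g) + 147*z)
a(K(-7), 108) - 1*28242 = 3*(1 + 49*(3*(-7)²)*(9 + 108))/(9 + 108) - 1*28242 = 3*(1 + 49*(3*49)*117)/117 - 28242 = 3*(1/117)*(1 + 49*147*117) - 28242 = 3*(1/117)*(1 + 842751) - 28242 = 3*(1/117)*842752 - 28242 = 842752/39 - 28242 = -258686/39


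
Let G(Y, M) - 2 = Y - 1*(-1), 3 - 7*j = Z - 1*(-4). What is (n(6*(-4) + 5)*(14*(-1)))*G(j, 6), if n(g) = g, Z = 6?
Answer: 532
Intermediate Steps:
j = -1 (j = 3/7 - (6 - 1*(-4))/7 = 3/7 - (6 + 4)/7 = 3/7 - ⅐*10 = 3/7 - 10/7 = -1)
G(Y, M) = 3 + Y (G(Y, M) = 2 + (Y - 1*(-1)) = 2 + (Y + 1) = 2 + (1 + Y) = 3 + Y)
(n(6*(-4) + 5)*(14*(-1)))*G(j, 6) = ((6*(-4) + 5)*(14*(-1)))*(3 - 1) = ((-24 + 5)*(-14))*2 = -19*(-14)*2 = 266*2 = 532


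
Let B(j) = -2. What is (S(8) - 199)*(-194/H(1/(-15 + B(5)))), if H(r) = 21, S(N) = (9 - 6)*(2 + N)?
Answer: 32786/21 ≈ 1561.2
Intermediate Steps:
S(N) = 6 + 3*N (S(N) = 3*(2 + N) = 6 + 3*N)
(S(8) - 199)*(-194/H(1/(-15 + B(5)))) = ((6 + 3*8) - 199)*(-194/21) = ((6 + 24) - 199)*(-194*1/21) = (30 - 199)*(-194/21) = -169*(-194/21) = 32786/21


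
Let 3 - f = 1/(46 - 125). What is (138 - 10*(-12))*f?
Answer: 61404/79 ≈ 777.27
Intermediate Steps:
f = 238/79 (f = 3 - 1/(46 - 125) = 3 - 1/(-79) = 3 - 1*(-1/79) = 3 + 1/79 = 238/79 ≈ 3.0127)
(138 - 10*(-12))*f = (138 - 10*(-12))*(238/79) = (138 + 120)*(238/79) = 258*(238/79) = 61404/79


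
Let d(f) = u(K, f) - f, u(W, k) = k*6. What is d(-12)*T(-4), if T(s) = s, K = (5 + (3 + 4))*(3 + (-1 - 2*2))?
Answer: 240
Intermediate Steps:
K = -24 (K = (5 + 7)*(3 + (-1 - 4)) = 12*(3 - 5) = 12*(-2) = -24)
u(W, k) = 6*k
d(f) = 5*f (d(f) = 6*f - f = 5*f)
d(-12)*T(-4) = (5*(-12))*(-4) = -60*(-4) = 240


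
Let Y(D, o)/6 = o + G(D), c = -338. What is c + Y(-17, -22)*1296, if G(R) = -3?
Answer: -194738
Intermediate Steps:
Y(D, o) = -18 + 6*o (Y(D, o) = 6*(o - 3) = 6*(-3 + o) = -18 + 6*o)
c + Y(-17, -22)*1296 = -338 + (-18 + 6*(-22))*1296 = -338 + (-18 - 132)*1296 = -338 - 150*1296 = -338 - 194400 = -194738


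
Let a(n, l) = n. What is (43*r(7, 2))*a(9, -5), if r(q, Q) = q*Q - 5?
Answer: 3483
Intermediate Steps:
r(q, Q) = -5 + Q*q (r(q, Q) = Q*q - 5 = -5 + Q*q)
(43*r(7, 2))*a(9, -5) = (43*(-5 + 2*7))*9 = (43*(-5 + 14))*9 = (43*9)*9 = 387*9 = 3483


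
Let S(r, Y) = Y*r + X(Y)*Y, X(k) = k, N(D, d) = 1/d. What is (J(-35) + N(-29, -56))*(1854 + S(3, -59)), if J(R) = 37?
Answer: 5341109/28 ≈ 1.9075e+5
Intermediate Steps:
S(r, Y) = Y² + Y*r (S(r, Y) = Y*r + Y*Y = Y*r + Y² = Y² + Y*r)
(J(-35) + N(-29, -56))*(1854 + S(3, -59)) = (37 + 1/(-56))*(1854 - 59*(-59 + 3)) = (37 - 1/56)*(1854 - 59*(-56)) = 2071*(1854 + 3304)/56 = (2071/56)*5158 = 5341109/28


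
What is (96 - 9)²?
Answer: 7569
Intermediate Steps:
(96 - 9)² = 87² = 7569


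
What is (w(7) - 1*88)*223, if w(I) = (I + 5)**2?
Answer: 12488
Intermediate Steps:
w(I) = (5 + I)**2
(w(7) - 1*88)*223 = ((5 + 7)**2 - 1*88)*223 = (12**2 - 88)*223 = (144 - 88)*223 = 56*223 = 12488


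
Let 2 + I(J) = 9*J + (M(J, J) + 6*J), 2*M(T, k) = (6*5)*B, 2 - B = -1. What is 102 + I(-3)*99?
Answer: -96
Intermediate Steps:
B = 3 (B = 2 - 1*(-1) = 2 + 1 = 3)
M(T, k) = 45 (M(T, k) = ((6*5)*3)/2 = (30*3)/2 = (1/2)*90 = 45)
I(J) = 43 + 15*J (I(J) = -2 + (9*J + (45 + 6*J)) = -2 + (45 + 15*J) = 43 + 15*J)
102 + I(-3)*99 = 102 + (43 + 15*(-3))*99 = 102 + (43 - 45)*99 = 102 - 2*99 = 102 - 198 = -96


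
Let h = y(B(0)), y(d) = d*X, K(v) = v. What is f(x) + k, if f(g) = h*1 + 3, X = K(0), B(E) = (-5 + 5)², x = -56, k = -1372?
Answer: -1369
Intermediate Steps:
B(E) = 0 (B(E) = 0² = 0)
X = 0
y(d) = 0 (y(d) = d*0 = 0)
h = 0
f(g) = 3 (f(g) = 0*1 + 3 = 0 + 3 = 3)
f(x) + k = 3 - 1372 = -1369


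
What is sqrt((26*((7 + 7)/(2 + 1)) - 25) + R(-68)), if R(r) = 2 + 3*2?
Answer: sqrt(939)/3 ≈ 10.214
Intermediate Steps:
R(r) = 8 (R(r) = 2 + 6 = 8)
sqrt((26*((7 + 7)/(2 + 1)) - 25) + R(-68)) = sqrt((26*((7 + 7)/(2 + 1)) - 25) + 8) = sqrt((26*(14/3) - 25) + 8) = sqrt((364/3 - 25) + 8) = sqrt(289/3 + 8) = sqrt(313/3) = sqrt(939)/3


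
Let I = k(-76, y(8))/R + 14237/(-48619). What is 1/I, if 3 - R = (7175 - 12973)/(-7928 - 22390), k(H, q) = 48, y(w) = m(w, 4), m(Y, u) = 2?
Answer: 1035049891/17385278611 ≈ 0.059536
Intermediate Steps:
y(w) = 2
R = 42578/15159 (R = 3 - (7175 - 12973)/(-7928 - 22390) = 3 - (-5798)/(-30318) = 3 - (-5798)*(-1)/30318 = 3 - 1*2899/15159 = 3 - 2899/15159 = 42578/15159 ≈ 2.8088)
I = 17385278611/1035049891 (I = 48/(42578/15159) + 14237/(-48619) = 48*(15159/42578) + 14237*(-1/48619) = 363816/21289 - 14237/48619 = 17385278611/1035049891 ≈ 16.797)
1/I = 1/(17385278611/1035049891) = 1035049891/17385278611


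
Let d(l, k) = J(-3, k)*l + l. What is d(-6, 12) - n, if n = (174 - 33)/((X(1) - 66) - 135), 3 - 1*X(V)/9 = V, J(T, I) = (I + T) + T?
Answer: -2515/61 ≈ -41.229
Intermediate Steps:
J(T, I) = I + 2*T
X(V) = 27 - 9*V
d(l, k) = l + l*(-6 + k) (d(l, k) = (k + 2*(-3))*l + l = (k - 6)*l + l = (-6 + k)*l + l = l*(-6 + k) + l = l + l*(-6 + k))
n = -47/61 (n = (174 - 33)/(((27 - 9*1) - 66) - 135) = 141/(((27 - 9) - 66) - 135) = 141/((18 - 66) - 135) = 141/(-48 - 135) = 141/(-183) = 141*(-1/183) = -47/61 ≈ -0.77049)
d(-6, 12) - n = -6*(-5 + 12) - 1*(-47/61) = -6*7 + 47/61 = -42 + 47/61 = -2515/61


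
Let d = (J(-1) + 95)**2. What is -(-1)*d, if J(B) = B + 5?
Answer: 9801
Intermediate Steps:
J(B) = 5 + B
d = 9801 (d = ((5 - 1) + 95)**2 = (4 + 95)**2 = 99**2 = 9801)
-(-1)*d = -(-1)*9801 = -1*(-9801) = 9801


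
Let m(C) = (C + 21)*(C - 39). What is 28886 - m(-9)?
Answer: 29462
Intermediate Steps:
m(C) = (-39 + C)*(21 + C) (m(C) = (21 + C)*(-39 + C) = (-39 + C)*(21 + C))
28886 - m(-9) = 28886 - (-819 + (-9)² - 18*(-9)) = 28886 - (-819 + 81 + 162) = 28886 - 1*(-576) = 28886 + 576 = 29462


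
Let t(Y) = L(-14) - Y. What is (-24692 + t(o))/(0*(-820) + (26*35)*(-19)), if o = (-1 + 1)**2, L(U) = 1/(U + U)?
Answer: 691377/484120 ≈ 1.4281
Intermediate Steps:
L(U) = 1/(2*U)
o = 0 (o = 0**2 = 0)
t(Y) = -1/28 - Y (t(Y) = (1/2)/(-14) - Y = (1/2)*(-1/14) - Y = -1/28 - Y)
(-24692 + t(o))/(0*(-820) + (26*35)*(-19)) = (-24692 + (-1/28 - 1*0))/(0*(-820) + (26*35)*(-19)) = (-24692 + (-1/28 + 0))/(0 + 910*(-19)) = (-24692 - 1/28)/(0 - 17290) = -691377/28/(-17290) = -691377/28*(-1/17290) = 691377/484120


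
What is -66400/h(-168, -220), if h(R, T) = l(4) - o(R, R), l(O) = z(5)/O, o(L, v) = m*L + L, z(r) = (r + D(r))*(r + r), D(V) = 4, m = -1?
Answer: -26560/9 ≈ -2951.1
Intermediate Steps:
z(r) = 2*r*(4 + r) (z(r) = (r + 4)*(r + r) = (4 + r)*(2*r) = 2*r*(4 + r))
o(L, v) = 0 (o(L, v) = -L + L = 0)
l(O) = 90/O (l(O) = (2*5*(4 + 5))/O = (2*5*9)/O = 90/O)
h(R, T) = 45/2 (h(R, T) = 90/4 - 1*0 = 90*(1/4) + 0 = 45/2 + 0 = 45/2)
-66400/h(-168, -220) = -66400/45/2 = -66400*2/45 = -26560/9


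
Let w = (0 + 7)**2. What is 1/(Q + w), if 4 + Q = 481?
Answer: 1/526 ≈ 0.0019011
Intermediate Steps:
Q = 477 (Q = -4 + 481 = 477)
w = 49 (w = 7**2 = 49)
1/(Q + w) = 1/(477 + 49) = 1/526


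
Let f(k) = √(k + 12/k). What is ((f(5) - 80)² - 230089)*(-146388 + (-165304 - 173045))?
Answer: 542133738696/5 + 15511584*√185 ≈ 1.0864e+11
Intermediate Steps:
((f(5) - 80)² - 230089)*(-146388 + (-165304 - 173045)) = ((√(5 + 12/5) - 80)² - 230089)*(-146388 + (-165304 - 173045)) = ((√(5 + 12*(⅕)) - 80)² - 230089)*(-146388 - 338349) = ((√(5 + 12/5) - 80)² - 230089)*(-484737) = ((√(37/5) - 80)² - 230089)*(-484737) = ((√185/5 - 80)² - 230089)*(-484737) = ((-80 + √185/5)² - 230089)*(-484737) = (-230089 + (-80 + √185/5)²)*(-484737) = 111532651593 - 484737*(-80 + √185/5)²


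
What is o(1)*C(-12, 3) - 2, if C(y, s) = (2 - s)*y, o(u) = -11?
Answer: -134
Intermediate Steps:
C(y, s) = y*(2 - s)
o(1)*C(-12, 3) - 2 = -(-132)*(2 - 1*3) - 2 = -(-132)*(2 - 3) - 2 = -(-132)*(-1) - 2 = -11*12 - 2 = -132 - 2 = -134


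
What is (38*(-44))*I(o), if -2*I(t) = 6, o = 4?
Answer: 5016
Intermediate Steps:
I(t) = -3 (I(t) = -½*6 = -3)
(38*(-44))*I(o) = (38*(-44))*(-3) = -1672*(-3) = 5016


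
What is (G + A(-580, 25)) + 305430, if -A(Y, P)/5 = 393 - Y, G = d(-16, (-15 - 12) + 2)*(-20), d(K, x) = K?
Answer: 300885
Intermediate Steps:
G = 320 (G = -16*(-20) = 320)
A(Y, P) = -1965 + 5*Y (A(Y, P) = -5*(393 - Y) = -1965 + 5*Y)
(G + A(-580, 25)) + 305430 = (320 + (-1965 + 5*(-580))) + 305430 = (320 + (-1965 - 2900)) + 305430 = (320 - 4865) + 305430 = -4545 + 305430 = 300885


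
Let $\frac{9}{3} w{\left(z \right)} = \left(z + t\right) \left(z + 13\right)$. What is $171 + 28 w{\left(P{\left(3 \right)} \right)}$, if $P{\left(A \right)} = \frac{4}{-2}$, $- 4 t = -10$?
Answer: $\frac{667}{3} \approx 222.33$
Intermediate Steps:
$t = \frac{5}{2}$ ($t = \left(- \frac{1}{4}\right) \left(-10\right) = \frac{5}{2} \approx 2.5$)
$P{\left(A \right)} = -2$ ($P{\left(A \right)} = 4 \left(- \frac{1}{2}\right) = -2$)
$w{\left(z \right)} = \frac{\left(13 + z\right) \left(\frac{5}{2} + z\right)}{3}$ ($w{\left(z \right)} = \frac{\left(z + \frac{5}{2}\right) \left(z + 13\right)}{3} = \frac{\left(\frac{5}{2} + z\right) \left(13 + z\right)}{3} = \frac{\left(13 + z\right) \left(\frac{5}{2} + z\right)}{3}$)
$171 + 28 w{\left(P{\left(3 \right)} \right)} = 171 + 28 \left(\frac{65}{6} + \frac{\left(-2\right)^{2}}{3} + \frac{31}{6} \left(-2\right)\right) = 171 + 28 \left(\frac{65}{6} + \frac{1}{3} \cdot 4 - \frac{31}{3}\right) = 171 + 28 \left(\frac{65}{6} + \frac{4}{3} - \frac{31}{3}\right) = 171 + 28 \cdot \frac{11}{6} = 171 + \frac{154}{3} = \frac{667}{3}$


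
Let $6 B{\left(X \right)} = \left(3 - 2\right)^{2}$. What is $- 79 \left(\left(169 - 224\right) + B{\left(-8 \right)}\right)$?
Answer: $\frac{25991}{6} \approx 4331.8$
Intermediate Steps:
$B{\left(X \right)} = \frac{1}{6}$ ($B{\left(X \right)} = \frac{\left(3 - 2\right)^{2}}{6} = \frac{1^{2}}{6} = \frac{1}{6} \cdot 1 = \frac{1}{6}$)
$- 79 \left(\left(169 - 224\right) + B{\left(-8 \right)}\right) = - 79 \left(\left(169 - 224\right) + \frac{1}{6}\right) = - 79 \left(-55 + \frac{1}{6}\right) = \left(-79\right) \left(- \frac{329}{6}\right) = \frac{25991}{6}$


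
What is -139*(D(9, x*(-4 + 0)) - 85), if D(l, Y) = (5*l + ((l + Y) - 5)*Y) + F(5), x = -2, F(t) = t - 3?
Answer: -8062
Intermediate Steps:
F(t) = -3 + t
D(l, Y) = 2 + 5*l + Y*(-5 + Y + l) (D(l, Y) = (5*l + ((l + Y) - 5)*Y) + (-3 + 5) = (5*l + ((Y + l) - 5)*Y) + 2 = (5*l + (-5 + Y + l)*Y) + 2 = (5*l + Y*(-5 + Y + l)) + 2 = 2 + 5*l + Y*(-5 + Y + l))
-139*(D(9, x*(-4 + 0)) - 85) = -139*((2 + (-2*(-4 + 0))² - (-10)*(-4 + 0) + 5*9 - 2*(-4 + 0)*9) - 85) = -139*((2 + (-2*(-4))² - (-10)*(-4) + 45 - 2*(-4)*9) - 85) = -139*((2 + 8² - 5*8 + 45 + 8*9) - 85) = -139*((2 + 64 - 40 + 45 + 72) - 85) = -139*(143 - 85) = -139*58 = -8062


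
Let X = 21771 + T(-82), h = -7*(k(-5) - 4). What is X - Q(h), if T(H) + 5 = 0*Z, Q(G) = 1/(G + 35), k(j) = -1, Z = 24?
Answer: 1523619/70 ≈ 21766.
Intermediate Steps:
h = 35 (h = -7*(-1 - 4) = -7*(-5) = 35)
Q(G) = 1/(35 + G)
T(H) = -5 (T(H) = -5 + 0*24 = -5 + 0 = -5)
X = 21766 (X = 21771 - 5 = 21766)
X - Q(h) = 21766 - 1/(35 + 35) = 21766 - 1/70 = 1523619/70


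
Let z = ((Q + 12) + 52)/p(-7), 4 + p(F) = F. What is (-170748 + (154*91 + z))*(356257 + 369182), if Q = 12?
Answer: -113705968350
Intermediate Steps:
p(F) = -4 + F
z = -76/11 (z = ((12 + 12) + 52)/(-4 - 7) = (24 + 52)/(-11) = 76*(-1/11) = -76/11 ≈ -6.9091)
(-170748 + (154*91 + z))*(356257 + 369182) = (-170748 + (154*91 - 76/11))*(356257 + 369182) = (-170748 + (14014 - 76/11))*725439 = (-170748 + 154078/11)*725439 = -1724150/11*725439 = -113705968350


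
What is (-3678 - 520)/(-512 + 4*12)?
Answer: 2099/232 ≈ 9.0474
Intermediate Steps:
(-3678 - 520)/(-512 + 4*12) = -4198/(-512 + 48) = -4198/(-464) = -4198*(-1/464) = 2099/232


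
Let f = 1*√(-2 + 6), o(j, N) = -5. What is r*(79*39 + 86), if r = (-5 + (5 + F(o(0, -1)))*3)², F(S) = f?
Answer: 810752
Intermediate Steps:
f = 2 (f = 1*√4 = 1*2 = 2)
F(S) = 2
r = 256 (r = (-5 + (5 + 2)*3)² = (-5 + 7*3)² = (-5 + 21)² = 16² = 256)
r*(79*39 + 86) = 256*(79*39 + 86) = 256*(3081 + 86) = 256*3167 = 810752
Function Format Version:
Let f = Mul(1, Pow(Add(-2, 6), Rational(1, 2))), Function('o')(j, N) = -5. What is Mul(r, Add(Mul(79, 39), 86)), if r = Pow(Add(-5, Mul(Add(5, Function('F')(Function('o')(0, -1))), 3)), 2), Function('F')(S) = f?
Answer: 810752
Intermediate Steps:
f = 2 (f = Mul(1, Pow(4, Rational(1, 2))) = Mul(1, 2) = 2)
Function('F')(S) = 2
r = 256 (r = Pow(Add(-5, Mul(Add(5, 2), 3)), 2) = Pow(Add(-5, Mul(7, 3)), 2) = Pow(Add(-5, 21), 2) = Pow(16, 2) = 256)
Mul(r, Add(Mul(79, 39), 86)) = Mul(256, Add(Mul(79, 39), 86)) = Mul(256, Add(3081, 86)) = Mul(256, 3167) = 810752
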